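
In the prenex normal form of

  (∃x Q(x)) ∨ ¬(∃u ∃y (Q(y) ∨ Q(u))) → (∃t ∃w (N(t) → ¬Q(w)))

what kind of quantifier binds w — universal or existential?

existential

Eliminate → and ↔ using ¬ and ∨.
  ¬((∃x Q(x)) ∨ ¬(∃u ∃y (Q(y) ∨ Q(u)))) ∨ (∃t ∃w (¬N(t) ∨ ¬Q(w)))
Move each ¬ inward, flipping quantifiers it crosses:
  (∀x ¬Q(x)) ∧ (∃u ∃y (Q(y) ∨ Q(u))) ∨ (∃t ∃w (¬N(t) ∨ ¬Q(w)))
Pull the quantifiers to the front (each side's bound variable is not free in the other side):
  ∀x ∃u ∃y ∃t ∃w (¬Q(x) ∧ (Q(y) ∨ Q(u)) ∨ ¬N(t) ∨ ¬Q(w))
The quantifier ∃w sits under an even number of negations (counting the antecedent side of each →), so it remains existential.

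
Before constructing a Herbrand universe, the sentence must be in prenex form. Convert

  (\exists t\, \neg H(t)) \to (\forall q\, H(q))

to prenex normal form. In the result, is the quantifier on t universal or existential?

Eliminate → and ↔ using ¬ and ∨.
  \neg (\exists t\, \neg H(t)) \lor (\forall q\, H(q))
Move each ¬ inward, flipping quantifiers it crosses:
  (\forall t\, H(t)) \lor (\forall q\, H(q))
All bound variables are already distinct, so no renaming is needed.
Extract every quantifier outward, since the variables are now distinct and don't occur free across branches:
  \forall t\, \forall q\, (H(t) \lor H(q))
The quantifier \exists t sits under an odd number of negations (counting the antecedent side of each →), so it flips to \forall t.

universal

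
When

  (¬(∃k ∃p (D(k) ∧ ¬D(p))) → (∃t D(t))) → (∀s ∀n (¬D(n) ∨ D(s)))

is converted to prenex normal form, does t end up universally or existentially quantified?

First replace A → B with ¬A ∨ B.
  ¬(¬¬(∃k ∃p (D(k) ∧ ¬D(p))) ∨ (∃t D(t))) ∨ (∀s ∀n (¬D(n) ∨ D(s)))
Move each ¬ inward, flipping quantifiers it crosses:
  (∀k ∀p (¬D(k) ∨ D(p))) ∧ (∀t ¬D(t)) ∨ (∀s ∀n (¬D(n) ∨ D(s)))
Extract every quantifier outward, since the variables are now distinct and don't occur free across branches:
  ∀k ∀p ∀t ∀s ∀n ((¬D(k) ∨ D(p)) ∧ ¬D(t) ∨ ¬D(n) ∨ D(s))
The quantifier ∃t sits under an odd number of negations (counting the antecedent side of each →), so it flips to ∀t.

universal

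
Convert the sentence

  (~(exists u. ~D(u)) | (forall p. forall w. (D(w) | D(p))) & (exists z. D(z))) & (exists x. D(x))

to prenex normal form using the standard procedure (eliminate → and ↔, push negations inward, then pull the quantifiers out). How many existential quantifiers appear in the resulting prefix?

Drive negations inward (¬∀x A ≡ ∃x ¬A, ¬∃x A ≡ ∀x ¬A, De Morgan for ∧/∨):
  ((forall u. D(u)) | (forall p. forall w. (D(w) | D(p))) & (exists z. D(z))) & (exists x. D(x))
Pull the quantifiers to the front (each side's bound variable is not free in the other side):
  forall u. forall p. forall w. exists z. exists x. ((D(u) | (D(w) | D(p)) & D(z)) & D(x))
The prefix is forall u forall p forall w exists z exists x: 3 universal, 2 existential.

2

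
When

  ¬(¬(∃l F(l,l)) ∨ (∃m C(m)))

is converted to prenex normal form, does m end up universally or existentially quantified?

Drive negations inward (¬∀x A ≡ ∃x ¬A, ¬∃x A ≡ ∀x ¬A, De Morgan for ∧/∨):
  (∃l F(l,l)) ∧ (∀m ¬C(m))
All bound variables are already distinct, so no renaming is needed.
Pull the quantifiers to the front (each side's bound variable is not free in the other side):
  ∃l ∀m (F(l,l) ∧ ¬C(m))
The quantifier ∃m sits under an odd number of negations, so it flips to ∀m.

universal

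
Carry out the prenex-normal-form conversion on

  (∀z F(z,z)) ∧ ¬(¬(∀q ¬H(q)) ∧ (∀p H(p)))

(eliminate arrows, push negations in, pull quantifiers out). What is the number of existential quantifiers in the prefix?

Drive negations inward (¬∀x A ≡ ∃x ¬A, ¬∃x A ≡ ∀x ¬A, De Morgan for ∧/∨):
  (∀z F(z,z)) ∧ ((∀q ¬H(q)) ∨ (∃p ¬H(p)))
Finally move all quantifiers to the prefix:
  ∀z ∀q ∃p (F(z,z) ∧ (¬H(q) ∨ ¬H(p)))
The prefix is ∀z ∀q ∃p: 2 universal, 1 existential.

1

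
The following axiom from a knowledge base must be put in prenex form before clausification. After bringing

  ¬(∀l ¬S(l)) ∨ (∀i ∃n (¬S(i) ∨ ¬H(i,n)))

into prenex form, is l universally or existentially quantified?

Drive negations inward (¬∀x A ≡ ∃x ¬A, ¬∃x A ≡ ∀x ¬A, De Morgan for ∧/∨):
  (∃l S(l)) ∨ (∀i ∃n (¬S(i) ∨ ¬H(i,n)))
Extract every quantifier outward, since the variables are now distinct and don't occur free across branches:
  ∃l ∀i ∃n (S(l) ∨ ¬S(i) ∨ ¬H(i,n))
The quantifier ∀l sits under an odd number of negations, so it flips to ∃l.

existential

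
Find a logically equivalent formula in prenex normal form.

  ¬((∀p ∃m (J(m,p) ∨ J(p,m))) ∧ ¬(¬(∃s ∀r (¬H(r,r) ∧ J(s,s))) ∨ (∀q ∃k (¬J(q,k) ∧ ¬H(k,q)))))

∃p ∀m ∀s ∃r ∀q ∃k (¬J(m,p) ∧ ¬J(p,m) ∨ H(r,r) ∨ ¬J(s,s) ∨ ¬J(q,k) ∧ ¬H(k,q))

Drive negations inward (¬∀x A ≡ ∃x ¬A, ¬∃x A ≡ ∀x ¬A, De Morgan for ∧/∨):
  (∃p ∀m (¬J(m,p) ∧ ¬J(p,m))) ∨ (∀s ∃r (H(r,r) ∨ ¬J(s,s))) ∨ (∀q ∃k (¬J(q,k) ∧ ¬H(k,q)))
All bound variables are already distinct, so no renaming is needed.
Pull the quantifiers to the front (each side's bound variable is not free in the other side):
  ∃p ∀m ∀s ∃r ∀q ∃k (¬J(m,p) ∧ ¬J(p,m) ∨ H(r,r) ∨ ¬J(s,s) ∨ ¬J(q,k) ∧ ¬H(k,q))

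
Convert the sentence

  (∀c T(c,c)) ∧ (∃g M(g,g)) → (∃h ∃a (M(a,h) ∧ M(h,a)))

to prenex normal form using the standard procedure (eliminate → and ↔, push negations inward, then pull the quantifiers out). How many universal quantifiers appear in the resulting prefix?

Rewrite implications/biconditionals: A → B as ¬A ∨ B.
  ¬((∀c T(c,c)) ∧ (∃g M(g,g))) ∨ (∃h ∃a (M(a,h) ∧ M(h,a)))
Move each ¬ inward, flipping quantifiers it crosses:
  (∃c ¬T(c,c)) ∨ (∀g ¬M(g,g)) ∨ (∃h ∃a (M(a,h) ∧ M(h,a)))
Finally move all quantifiers to the prefix:
  ∃c ∀g ∃h ∃a (¬T(c,c) ∨ ¬M(g,g) ∨ M(a,h) ∧ M(h,a))
The prefix is ∃c ∀g ∃h ∃a: 1 universal, 3 existential.

1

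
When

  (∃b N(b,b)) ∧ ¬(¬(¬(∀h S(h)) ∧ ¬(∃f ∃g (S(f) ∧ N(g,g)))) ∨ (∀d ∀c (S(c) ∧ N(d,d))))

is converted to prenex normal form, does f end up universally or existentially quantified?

universal

Drive negations inward (¬∀x A ≡ ∃x ¬A, ¬∃x A ≡ ∀x ¬A, De Morgan for ∧/∨):
  (∃b N(b,b)) ∧ (∃h ¬S(h)) ∧ (∀f ∀g (¬S(f) ∨ ¬N(g,g))) ∧ (∃d ∃c (¬S(c) ∨ ¬N(d,d)))
Extract every quantifier outward, since the variables are now distinct and don't occur free across branches:
  ∃b ∃h ∀f ∀g ∃d ∃c (N(b,b) ∧ ¬S(h) ∧ (¬S(f) ∨ ¬N(g,g)) ∧ (¬S(c) ∨ ¬N(d,d)))
The quantifier ∃f sits under an odd number of negations, so it flips to ∀f.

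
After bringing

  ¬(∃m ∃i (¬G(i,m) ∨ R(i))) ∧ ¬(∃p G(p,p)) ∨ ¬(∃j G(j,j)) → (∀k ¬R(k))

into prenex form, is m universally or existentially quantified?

Eliminate → and ↔ using ¬ and ∨.
  ¬(¬(∃m ∃i (¬G(i,m) ∨ R(i))) ∧ ¬(∃p G(p,p)) ∨ ¬(∃j G(j,j))) ∨ (∀k ¬R(k))
Move each ¬ inward, flipping quantifiers it crosses:
  ((∃m ∃i (¬G(i,m) ∨ R(i))) ∨ (∃p G(p,p))) ∧ (∃j G(j,j)) ∨ (∀k ¬R(k))
All bound variables are already distinct, so no renaming is needed.
Pull the quantifiers to the front (each side's bound variable is not free in the other side):
  ∃m ∃i ∃p ∃j ∀k ((¬G(i,m) ∨ R(i) ∨ G(p,p)) ∧ G(j,j) ∨ ¬R(k))
The quantifier ∃m sits under an even number of negations (counting the antecedent side of each →), so it remains existential.

existential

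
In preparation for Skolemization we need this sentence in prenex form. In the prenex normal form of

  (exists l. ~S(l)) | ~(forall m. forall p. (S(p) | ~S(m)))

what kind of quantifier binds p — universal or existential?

existential

Move each ¬ inward, flipping quantifiers it crosses:
  (exists l. ~S(l)) | (exists m. exists p. (~S(p) & S(m)))
All bound variables are already distinct, so no renaming is needed.
Finally move all quantifiers to the prefix:
  exists l. exists m. exists p. (~S(l) | ~S(p) & S(m))
The quantifier forall p sits under an odd number of negations, so it flips to exists p.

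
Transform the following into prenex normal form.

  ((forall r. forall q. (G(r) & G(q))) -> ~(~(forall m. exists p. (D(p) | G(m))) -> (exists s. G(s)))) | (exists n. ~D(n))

exists r. exists q. exists m. forall p. forall s. exists n. (~G(r) | ~G(q) | ~D(p) & ~G(m) & ~G(s) | ~D(n))

First replace A → B with ¬A ∨ B.
  ~(forall r. forall q. (G(r) & G(q))) | ~(~~(forall m. exists p. (D(p) | G(m))) | (exists s. G(s))) | (exists n. ~D(n))
Move each ¬ inward, flipping quantifiers it crosses:
  (exists r. exists q. (~G(r) | ~G(q))) | (exists m. forall p. (~D(p) & ~G(m))) & (forall s. ~G(s)) | (exists n. ~D(n))
All bound variables are already distinct, so no renaming is needed.
Extract every quantifier outward, since the variables are now distinct and don't occur free across branches:
  exists r. exists q. exists m. forall p. forall s. exists n. (~G(r) | ~G(q) | ~D(p) & ~G(m) & ~G(s) | ~D(n))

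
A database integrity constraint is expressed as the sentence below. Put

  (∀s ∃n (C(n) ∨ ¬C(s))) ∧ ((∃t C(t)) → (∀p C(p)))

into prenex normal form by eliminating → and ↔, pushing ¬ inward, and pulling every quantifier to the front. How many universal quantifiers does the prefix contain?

First replace A → B with ¬A ∨ B.
  (∀s ∃n (C(n) ∨ ¬C(s))) ∧ (¬(∃t C(t)) ∨ (∀p C(p)))
Move each ¬ inward, flipping quantifiers it crosses:
  (∀s ∃n (C(n) ∨ ¬C(s))) ∧ ((∀t ¬C(t)) ∨ (∀p C(p)))
All bound variables are already distinct, so no renaming is needed.
Pull the quantifiers to the front (each side's bound variable is not free in the other side):
  ∀s ∃n ∀t ∀p ((C(n) ∨ ¬C(s)) ∧ (¬C(t) ∨ C(p)))
The prefix is ∀s ∃n ∀t ∀p: 3 universal, 1 existential.

3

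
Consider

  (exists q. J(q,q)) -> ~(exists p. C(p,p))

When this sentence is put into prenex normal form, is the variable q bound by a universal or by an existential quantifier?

First replace A → B with ¬A ∨ B.
  ~(exists q. J(q,q)) | ~(exists p. C(p,p))
Move each ¬ inward, flipping quantifiers it crosses:
  (forall q. ~J(q,q)) | (forall p. ~C(p,p))
All bound variables are already distinct, so no renaming is needed.
Extract every quantifier outward, since the variables are now distinct and don't occur free across branches:
  forall q. forall p. (~J(q,q) | ~C(p,p))
The quantifier exists q sits under an odd number of negations (counting the antecedent side of each →), so it flips to forall q.

universal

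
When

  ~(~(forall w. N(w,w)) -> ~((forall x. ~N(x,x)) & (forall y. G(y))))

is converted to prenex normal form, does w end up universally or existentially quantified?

existential

Eliminate → and ↔ using ¬ and ∨.
  ~(~~(forall w. N(w,w)) | ~((forall x. ~N(x,x)) & (forall y. G(y))))
Drive negations inward (¬∀x A ≡ ∃x ¬A, ¬∃x A ≡ ∀x ¬A, De Morgan for ∧/∨):
  (exists w. ~N(w,w)) & (forall x. ~N(x,x)) & (forall y. G(y))
All bound variables are already distinct, so no renaming is needed.
Extract every quantifier outward, since the variables are now distinct and don't occur free across branches:
  exists w. forall x. forall y. (~N(w,w) & ~N(x,x) & G(y))
The quantifier forall w sits under an odd number of negations (counting the antecedent side of each →), so it flips to exists w.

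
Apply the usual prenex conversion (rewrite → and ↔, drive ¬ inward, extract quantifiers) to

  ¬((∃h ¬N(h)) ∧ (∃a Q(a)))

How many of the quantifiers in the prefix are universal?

Drive negations inward (¬∀x A ≡ ∃x ¬A, ¬∃x A ≡ ∀x ¬A, De Morgan for ∧/∨):
  (∀h N(h)) ∨ (∀a ¬Q(a))
Pull the quantifiers to the front (each side's bound variable is not free in the other side):
  ∀h ∀a (N(h) ∨ ¬Q(a))
The prefix is ∀h ∀a: 2 universal, 0 existential.

2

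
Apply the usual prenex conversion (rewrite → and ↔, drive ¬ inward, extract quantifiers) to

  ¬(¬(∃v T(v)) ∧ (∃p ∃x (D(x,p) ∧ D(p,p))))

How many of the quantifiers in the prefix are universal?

2

Drive negations inward (¬∀x A ≡ ∃x ¬A, ¬∃x A ≡ ∀x ¬A, De Morgan for ∧/∨):
  (∃v T(v)) ∨ (∀p ∀x (¬D(x,p) ∨ ¬D(p,p)))
All bound variables are already distinct, so no renaming is needed.
Pull the quantifiers to the front (each side's bound variable is not free in the other side):
  ∃v ∀p ∀x (T(v) ∨ ¬D(x,p) ∨ ¬D(p,p))
The prefix is ∃v ∀p ∀x: 2 universal, 1 existential.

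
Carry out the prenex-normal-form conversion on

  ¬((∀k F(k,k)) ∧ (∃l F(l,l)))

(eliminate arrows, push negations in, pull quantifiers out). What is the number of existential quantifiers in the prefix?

Push ¬ through the quantifiers and connectives to reach negation normal form:
  (∃k ¬F(k,k)) ∨ (∀l ¬F(l,l))
All bound variables are already distinct, so no renaming is needed.
Finally move all quantifiers to the prefix:
  ∃k ∀l (¬F(k,k) ∨ ¬F(l,l))
The prefix is ∃k ∀l: 1 universal, 1 existential.

1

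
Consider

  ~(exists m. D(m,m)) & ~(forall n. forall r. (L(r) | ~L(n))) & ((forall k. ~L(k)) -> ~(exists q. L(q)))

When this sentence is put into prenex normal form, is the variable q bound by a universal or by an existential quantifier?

Rewrite implications/biconditionals: A → B as ¬A ∨ B.
  ~(exists m. D(m,m)) & ~(forall n. forall r. (L(r) | ~L(n))) & (~(forall k. ~L(k)) | ~(exists q. L(q)))
Push ¬ through the quantifiers and connectives to reach negation normal form:
  (forall m. ~D(m,m)) & (exists n. exists r. (~L(r) & L(n))) & ((exists k. L(k)) | (forall q. ~L(q)))
All bound variables are already distinct, so no renaming is needed.
Finally move all quantifiers to the prefix:
  forall m. exists n. exists r. exists k. forall q. (~D(m,m) & ~L(r) & L(n) & (L(k) | ~L(q)))
The quantifier exists q sits under an odd number of negations (counting the antecedent side of each →), so it flips to forall q.

universal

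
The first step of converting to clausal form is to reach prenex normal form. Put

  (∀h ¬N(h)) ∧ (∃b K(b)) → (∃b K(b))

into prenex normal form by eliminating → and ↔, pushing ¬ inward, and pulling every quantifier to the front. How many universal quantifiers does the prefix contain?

1

Eliminate → and ↔ using ¬ and ∨.
  ¬((∀h ¬N(h)) ∧ (∃b K(b))) ∨ (∃b K(b))
Drive negations inward (¬∀x A ≡ ∃x ¬A, ¬∃x A ≡ ∀x ¬A, De Morgan for ∧/∨):
  (∃h N(h)) ∨ (∀b ¬K(b)) ∨ (∃b K(b))
Rename bound variables to avoid capture: b↦z.
  (∃h N(h)) ∨ (∀b ¬K(b)) ∨ (∃z K(z))
Extract every quantifier outward, since the variables are now distinct and don't occur free across branches:
  ∃h ∀b ∃z (N(h) ∨ ¬K(b) ∨ K(z))
The prefix is ∃h ∀b ∃z: 1 universal, 2 existential.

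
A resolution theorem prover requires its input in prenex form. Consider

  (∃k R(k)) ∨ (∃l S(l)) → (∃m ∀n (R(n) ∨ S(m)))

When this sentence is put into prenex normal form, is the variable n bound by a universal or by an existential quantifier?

universal

Rewrite implications/biconditionals: A → B as ¬A ∨ B.
  ¬((∃k R(k)) ∨ (∃l S(l))) ∨ (∃m ∀n (R(n) ∨ S(m)))
Drive negations inward (¬∀x A ≡ ∃x ¬A, ¬∃x A ≡ ∀x ¬A, De Morgan for ∧/∨):
  (∀k ¬R(k)) ∧ (∀l ¬S(l)) ∨ (∃m ∀n (R(n) ∨ S(m)))
Finally move all quantifiers to the prefix:
  ∀k ∀l ∃m ∀n (¬R(k) ∧ ¬S(l) ∨ R(n) ∨ S(m))
The quantifier ∀n sits under an even number of negations (counting the antecedent side of each →), so it remains universal.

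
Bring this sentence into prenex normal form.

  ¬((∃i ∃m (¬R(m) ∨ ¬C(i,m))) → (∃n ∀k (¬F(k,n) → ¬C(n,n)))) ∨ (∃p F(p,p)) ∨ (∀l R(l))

∃i ∃m ∀n ∃k ∃p ∀l ((¬R(m) ∨ ¬C(i,m)) ∧ ¬F(k,n) ∧ C(n,n) ∨ F(p,p) ∨ R(l))

Rewrite implications/biconditionals: A → B as ¬A ∨ B.
  ¬(¬(∃i ∃m (¬R(m) ∨ ¬C(i,m))) ∨ (∃n ∀k (¬¬F(k,n) ∨ ¬C(n,n)))) ∨ (∃p F(p,p)) ∨ (∀l R(l))
Move each ¬ inward, flipping quantifiers it crosses:
  (∃i ∃m (¬R(m) ∨ ¬C(i,m))) ∧ (∀n ∃k (¬F(k,n) ∧ C(n,n))) ∨ (∃p F(p,p)) ∨ (∀l R(l))
All bound variables are already distinct, so no renaming is needed.
Pull the quantifiers to the front (each side's bound variable is not free in the other side):
  ∃i ∃m ∀n ∃k ∃p ∀l ((¬R(m) ∨ ¬C(i,m)) ∧ ¬F(k,n) ∧ C(n,n) ∨ F(p,p) ∨ R(l))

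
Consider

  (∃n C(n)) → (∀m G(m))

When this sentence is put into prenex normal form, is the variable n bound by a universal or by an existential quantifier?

First replace A → B with ¬A ∨ B.
  ¬(∃n C(n)) ∨ (∀m G(m))
Push ¬ through the quantifiers and connectives to reach negation normal form:
  (∀n ¬C(n)) ∨ (∀m G(m))
Extract every quantifier outward, since the variables are now distinct and don't occur free across branches:
  ∀n ∀m (¬C(n) ∨ G(m))
The quantifier ∃n sits under an odd number of negations (counting the antecedent side of each →), so it flips to ∀n.

universal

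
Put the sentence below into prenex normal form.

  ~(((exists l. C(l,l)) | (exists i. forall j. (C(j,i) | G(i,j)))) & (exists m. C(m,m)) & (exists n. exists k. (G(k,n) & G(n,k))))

Push ¬ through the quantifiers and connectives to reach negation normal form:
  (forall l. ~C(l,l)) & (forall i. exists j. (~C(j,i) & ~G(i,j))) | (forall m. ~C(m,m)) | (forall n. forall k. (~G(k,n) | ~G(n,k)))
All bound variables are already distinct, so no renaming is needed.
Pull the quantifiers to the front (each side's bound variable is not free in the other side):
  forall l. forall i. exists j. forall m. forall n. forall k. (~C(l,l) & ~C(j,i) & ~G(i,j) | ~C(m,m) | ~G(k,n) | ~G(n,k))

forall l. forall i. exists j. forall m. forall n. forall k. (~C(l,l) & ~C(j,i) & ~G(i,j) | ~C(m,m) | ~G(k,n) | ~G(n,k))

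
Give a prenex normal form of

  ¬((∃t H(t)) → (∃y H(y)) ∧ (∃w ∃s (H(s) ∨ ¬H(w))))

∃t ∀y ∀w ∀s (H(t) ∧ (¬H(y) ∨ ¬H(s) ∧ H(w)))

First replace A → B with ¬A ∨ B.
  ¬(¬(∃t H(t)) ∨ (∃y H(y)) ∧ (∃w ∃s (H(s) ∨ ¬H(w))))
Move each ¬ inward, flipping quantifiers it crosses:
  (∃t H(t)) ∧ ((∀y ¬H(y)) ∨ (∀w ∀s (¬H(s) ∧ H(w))))
All bound variables are already distinct, so no renaming is needed.
Finally move all quantifiers to the prefix:
  ∃t ∀y ∀w ∀s (H(t) ∧ (¬H(y) ∨ ¬H(s) ∧ H(w)))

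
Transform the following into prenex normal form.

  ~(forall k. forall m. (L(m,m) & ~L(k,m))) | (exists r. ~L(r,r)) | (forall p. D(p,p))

Drive negations inward (¬∀x A ≡ ∃x ¬A, ¬∃x A ≡ ∀x ¬A, De Morgan for ∧/∨):
  (exists k. exists m. (~L(m,m) | L(k,m))) | (exists r. ~L(r,r)) | (forall p. D(p,p))
All bound variables are already distinct, so no renaming is needed.
Pull the quantifiers to the front (each side's bound variable is not free in the other side):
  exists k. exists m. exists r. forall p. (~L(m,m) | L(k,m) | ~L(r,r) | D(p,p))

exists k. exists m. exists r. forall p. (~L(m,m) | L(k,m) | ~L(r,r) | D(p,p))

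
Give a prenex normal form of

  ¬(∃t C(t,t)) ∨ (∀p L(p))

Move each ¬ inward, flipping quantifiers it crosses:
  (∀t ¬C(t,t)) ∨ (∀p L(p))
All bound variables are already distinct, so no renaming is needed.
Extract every quantifier outward, since the variables are now distinct and don't occur free across branches:
  ∀t ∀p (¬C(t,t) ∨ L(p))

∀t ∀p (¬C(t,t) ∨ L(p))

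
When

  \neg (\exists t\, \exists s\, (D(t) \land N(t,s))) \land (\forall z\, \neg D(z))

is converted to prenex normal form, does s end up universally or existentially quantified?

universal

Drive negations inward (¬∀x A ≡ ∃x ¬A, ¬∃x A ≡ ∀x ¬A, De Morgan for ∧/∨):
  (\forall t\, \forall s\, (\neg D(t) \lor \neg N(t,s))) \land (\forall z\, \neg D(z))
All bound variables are already distinct, so no renaming is needed.
Pull the quantifiers to the front (each side's bound variable is not free in the other side):
  \forall t\, \forall s\, \forall z\, ((\neg D(t) \lor \neg N(t,s)) \land \neg D(z))
The quantifier \exists s sits under an odd number of negations, so it flips to \forall s.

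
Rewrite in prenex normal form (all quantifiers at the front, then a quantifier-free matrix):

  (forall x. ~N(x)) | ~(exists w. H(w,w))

forall x. forall w. (~N(x) | ~H(w,w))

Drive negations inward (¬∀x A ≡ ∃x ¬A, ¬∃x A ≡ ∀x ¬A, De Morgan for ∧/∨):
  (forall x. ~N(x)) | (forall w. ~H(w,w))
All bound variables are already distinct, so no renaming is needed.
Extract every quantifier outward, since the variables are now distinct and don't occur free across branches:
  forall x. forall w. (~N(x) | ~H(w,w))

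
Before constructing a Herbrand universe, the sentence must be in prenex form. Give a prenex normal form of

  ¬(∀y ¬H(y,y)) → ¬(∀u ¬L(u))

First replace A → B with ¬A ∨ B.
  ¬¬(∀y ¬H(y,y)) ∨ ¬(∀u ¬L(u))
Move each ¬ inward, flipping quantifiers it crosses:
  (∀y ¬H(y,y)) ∨ (∃u L(u))
All bound variables are already distinct, so no renaming is needed.
Extract every quantifier outward, since the variables are now distinct and don't occur free across branches:
  ∀y ∃u (¬H(y,y) ∨ L(u))

∀y ∃u (¬H(y,y) ∨ L(u))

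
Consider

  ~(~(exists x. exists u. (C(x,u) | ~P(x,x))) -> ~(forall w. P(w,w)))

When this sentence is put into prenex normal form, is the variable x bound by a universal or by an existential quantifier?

universal

Eliminate → and ↔ using ¬ and ∨.
  ~(~~(exists x. exists u. (C(x,u) | ~P(x,x))) | ~(forall w. P(w,w)))
Push ¬ through the quantifiers and connectives to reach negation normal form:
  (forall x. forall u. (~C(x,u) & P(x,x))) & (forall w. P(w,w))
Pull the quantifiers to the front (each side's bound variable is not free in the other side):
  forall x. forall u. forall w. (~C(x,u) & P(x,x) & P(w,w))
The quantifier exists x sits under an odd number of negations (counting the antecedent side of each →), so it flips to forall x.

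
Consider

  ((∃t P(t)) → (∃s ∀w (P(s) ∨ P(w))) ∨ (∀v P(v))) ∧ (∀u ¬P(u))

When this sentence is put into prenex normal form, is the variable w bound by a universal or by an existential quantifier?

universal

Eliminate → and ↔ using ¬ and ∨.
  (¬(∃t P(t)) ∨ (∃s ∀w (P(s) ∨ P(w))) ∨ (∀v P(v))) ∧ (∀u ¬P(u))
Push ¬ through the quantifiers and connectives to reach negation normal form:
  ((∀t ¬P(t)) ∨ (∃s ∀w (P(s) ∨ P(w))) ∨ (∀v P(v))) ∧ (∀u ¬P(u))
All bound variables are already distinct, so no renaming is needed.
Pull the quantifiers to the front (each side's bound variable is not free in the other side):
  ∀t ∃s ∀w ∀v ∀u ((¬P(t) ∨ P(s) ∨ P(w) ∨ P(v)) ∧ ¬P(u))
The quantifier ∀w sits under an even number of negations (counting the antecedent side of each →), so it remains universal.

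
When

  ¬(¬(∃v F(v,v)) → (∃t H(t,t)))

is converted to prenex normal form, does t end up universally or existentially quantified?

First replace A → B with ¬A ∨ B.
  ¬(¬¬(∃v F(v,v)) ∨ (∃t H(t,t)))
Move each ¬ inward, flipping quantifiers it crosses:
  (∀v ¬F(v,v)) ∧ (∀t ¬H(t,t))
All bound variables are already distinct, so no renaming is needed.
Finally move all quantifiers to the prefix:
  ∀v ∀t (¬F(v,v) ∧ ¬H(t,t))
The quantifier ∃t sits under an odd number of negations (counting the antecedent side of each →), so it flips to ∀t.

universal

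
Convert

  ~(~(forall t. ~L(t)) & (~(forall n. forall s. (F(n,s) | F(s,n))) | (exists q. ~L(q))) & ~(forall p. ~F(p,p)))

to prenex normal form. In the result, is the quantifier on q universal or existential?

Push ¬ through the quantifiers and connectives to reach negation normal form:
  (forall t. ~L(t)) | (forall n. forall s. (F(n,s) | F(s,n))) & (forall q. L(q)) | (forall p. ~F(p,p))
All bound variables are already distinct, so no renaming is needed.
Extract every quantifier outward, since the variables are now distinct and don't occur free across branches:
  forall t. forall n. forall s. forall q. forall p. (~L(t) | (F(n,s) | F(s,n)) & L(q) | ~F(p,p))
The quantifier exists q sits under an odd number of negations, so it flips to forall q.

universal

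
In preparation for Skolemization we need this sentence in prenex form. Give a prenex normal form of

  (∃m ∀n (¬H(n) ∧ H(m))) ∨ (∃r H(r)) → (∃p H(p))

∀m ∃n ∀r ∃p ((H(n) ∨ ¬H(m)) ∧ ¬H(r) ∨ H(p))

Rewrite implications/biconditionals: A → B as ¬A ∨ B.
  ¬((∃m ∀n (¬H(n) ∧ H(m))) ∨ (∃r H(r))) ∨ (∃p H(p))
Push ¬ through the quantifiers and connectives to reach negation normal form:
  (∀m ∃n (H(n) ∨ ¬H(m))) ∧ (∀r ¬H(r)) ∨ (∃p H(p))
All bound variables are already distinct, so no renaming is needed.
Finally move all quantifiers to the prefix:
  ∀m ∃n ∀r ∃p ((H(n) ∨ ¬H(m)) ∧ ¬H(r) ∨ H(p))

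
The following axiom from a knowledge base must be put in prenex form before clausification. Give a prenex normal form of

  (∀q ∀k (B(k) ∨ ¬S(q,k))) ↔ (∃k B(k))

Eliminate → and ↔ using ¬ and ∨; A ↔ B as (¬A ∨ B) ∧ (¬B ∨ A).
  (¬(∀q ∀k (B(k) ∨ ¬S(q,k))) ∨ (∃k B(k))) ∧ (¬(∃k B(k)) ∨ (∀q ∀k (B(k) ∨ ¬S(q,k))))
Push ¬ through the quantifiers and connectives to reach negation normal form:
  ((∃q ∃k (¬B(k) ∧ S(q,k))) ∨ (∃k B(k))) ∧ ((∀k ¬B(k)) ∨ (∀q ∀k (B(k) ∨ ¬S(q,k))))
Rename bound variables to avoid capture: k↦t, k↦b, q↦w, k↦x.
  ((∃q ∃k (¬B(k) ∧ S(q,k))) ∨ (∃t B(t))) ∧ ((∀b ¬B(b)) ∨ (∀w ∀x (B(x) ∨ ¬S(w,x))))
Finally move all quantifiers to the prefix:
  ∃q ∃k ∃t ∀b ∀w ∀x ((¬B(k) ∧ S(q,k) ∨ B(t)) ∧ (¬B(b) ∨ B(x) ∨ ¬S(w,x)))

∃q ∃k ∃t ∀b ∀w ∀x ((¬B(k) ∧ S(q,k) ∨ B(t)) ∧ (¬B(b) ∨ B(x) ∨ ¬S(w,x)))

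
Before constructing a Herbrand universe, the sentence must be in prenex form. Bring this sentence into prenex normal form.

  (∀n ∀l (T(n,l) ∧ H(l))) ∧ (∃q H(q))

Pull the quantifiers to the front (each side's bound variable is not free in the other side):
  ∀n ∀l ∃q (T(n,l) ∧ H(l) ∧ H(q))

∀n ∀l ∃q (T(n,l) ∧ H(l) ∧ H(q))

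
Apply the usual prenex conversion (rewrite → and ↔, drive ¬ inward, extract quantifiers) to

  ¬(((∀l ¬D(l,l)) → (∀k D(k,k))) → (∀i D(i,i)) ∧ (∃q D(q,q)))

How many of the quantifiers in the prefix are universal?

2

First replace A → B with ¬A ∨ B.
  ¬(¬(¬(∀l ¬D(l,l)) ∨ (∀k D(k,k))) ∨ (∀i D(i,i)) ∧ (∃q D(q,q)))
Push ¬ through the quantifiers and connectives to reach negation normal form:
  ((∃l D(l,l)) ∨ (∀k D(k,k))) ∧ ((∃i ¬D(i,i)) ∨ (∀q ¬D(q,q)))
Finally move all quantifiers to the prefix:
  ∃l ∀k ∃i ∀q ((D(l,l) ∨ D(k,k)) ∧ (¬D(i,i) ∨ ¬D(q,q)))
The prefix is ∃l ∀k ∃i ∀q: 2 universal, 2 existential.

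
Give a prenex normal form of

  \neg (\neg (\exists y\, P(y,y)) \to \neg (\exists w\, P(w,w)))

\forall y\, \exists w\, (\neg P(y,y) \land P(w,w))

Eliminate → and ↔ using ¬ and ∨.
  \neg (\neg \neg (\exists y\, P(y,y)) \lor \neg (\exists w\, P(w,w)))
Drive negations inward (¬∀x A ≡ ∃x ¬A, ¬∃x A ≡ ∀x ¬A, De Morgan for ∧/∨):
  (\forall y\, \neg P(y,y)) \land (\exists w\, P(w,w))
All bound variables are already distinct, so no renaming is needed.
Pull the quantifiers to the front (each side's bound variable is not free in the other side):
  \forall y\, \exists w\, (\neg P(y,y) \land P(w,w))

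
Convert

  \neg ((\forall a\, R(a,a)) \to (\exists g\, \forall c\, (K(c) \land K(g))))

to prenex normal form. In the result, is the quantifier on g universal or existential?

Eliminate → and ↔ using ¬ and ∨.
  \neg (\neg (\forall a\, R(a,a)) \lor (\exists g\, \forall c\, (K(c) \land K(g))))
Drive negations inward (¬∀x A ≡ ∃x ¬A, ¬∃x A ≡ ∀x ¬A, De Morgan for ∧/∨):
  (\forall a\, R(a,a)) \land (\forall g\, \exists c\, (\neg K(c) \lor \neg K(g)))
Finally move all quantifiers to the prefix:
  \forall a\, \forall g\, \exists c\, (R(a,a) \land (\neg K(c) \lor \neg K(g)))
The quantifier \exists g sits under an odd number of negations (counting the antecedent side of each →), so it flips to \forall g.

universal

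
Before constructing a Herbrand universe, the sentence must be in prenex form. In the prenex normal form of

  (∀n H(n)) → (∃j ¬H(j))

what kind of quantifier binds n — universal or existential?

First replace A → B with ¬A ∨ B.
  ¬(∀n H(n)) ∨ (∃j ¬H(j))
Push ¬ through the quantifiers and connectives to reach negation normal form:
  (∃n ¬H(n)) ∨ (∃j ¬H(j))
All bound variables are already distinct, so no renaming is needed.
Finally move all quantifiers to the prefix:
  ∃n ∃j (¬H(n) ∨ ¬H(j))
The quantifier ∀n sits under an odd number of negations (counting the antecedent side of each →), so it flips to ∃n.

existential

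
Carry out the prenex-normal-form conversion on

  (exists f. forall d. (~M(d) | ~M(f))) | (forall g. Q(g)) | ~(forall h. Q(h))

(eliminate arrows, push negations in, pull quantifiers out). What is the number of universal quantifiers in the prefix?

Drive negations inward (¬∀x A ≡ ∃x ¬A, ¬∃x A ≡ ∀x ¬A, De Morgan for ∧/∨):
  (exists f. forall d. (~M(d) | ~M(f))) | (forall g. Q(g)) | (exists h. ~Q(h))
Finally move all quantifiers to the prefix:
  exists f. forall d. forall g. exists h. (~M(d) | ~M(f) | Q(g) | ~Q(h))
The prefix is exists f forall d forall g exists h: 2 universal, 2 existential.

2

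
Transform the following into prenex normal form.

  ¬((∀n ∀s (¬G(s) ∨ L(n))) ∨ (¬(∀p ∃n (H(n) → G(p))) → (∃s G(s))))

First replace A → B with ¬A ∨ B.
  ¬((∀n ∀s (¬G(s) ∨ L(n))) ∨ ¬¬(∀p ∃n (¬H(n) ∨ G(p))) ∨ (∃s G(s)))
Push ¬ through the quantifiers and connectives to reach negation normal form:
  (∃n ∃s (G(s) ∧ ¬L(n))) ∧ (∃p ∀n (H(n) ∧ ¬G(p))) ∧ (∀s ¬G(s))
Standardize variables apart so no two quantifiers bind the same name: n↦u, s↦v.
  (∃n ∃s (G(s) ∧ ¬L(n))) ∧ (∃p ∀u (H(u) ∧ ¬G(p))) ∧ (∀v ¬G(v))
Pull the quantifiers to the front (each side's bound variable is not free in the other side):
  ∃n ∃s ∃p ∀u ∀v (G(s) ∧ ¬L(n) ∧ H(u) ∧ ¬G(p) ∧ ¬G(v))

∃n ∃s ∃p ∀u ∀v (G(s) ∧ ¬L(n) ∧ H(u) ∧ ¬G(p) ∧ ¬G(v))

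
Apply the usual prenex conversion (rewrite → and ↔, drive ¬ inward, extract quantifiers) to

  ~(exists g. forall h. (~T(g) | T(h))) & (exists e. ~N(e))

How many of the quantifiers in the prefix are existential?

2

Move each ¬ inward, flipping quantifiers it crosses:
  (forall g. exists h. (T(g) & ~T(h))) & (exists e. ~N(e))
Extract every quantifier outward, since the variables are now distinct and don't occur free across branches:
  forall g. exists h. exists e. (T(g) & ~T(h) & ~N(e))
The prefix is forall g exists h exists e: 1 universal, 2 existential.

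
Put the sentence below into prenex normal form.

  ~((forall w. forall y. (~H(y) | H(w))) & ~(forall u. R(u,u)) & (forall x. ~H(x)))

Move each ¬ inward, flipping quantifiers it crosses:
  (exists w. exists y. (H(y) & ~H(w))) | (forall u. R(u,u)) | (exists x. H(x))
Extract every quantifier outward, since the variables are now distinct and don't occur free across branches:
  exists w. exists y. forall u. exists x. (H(y) & ~H(w) | R(u,u) | H(x))

exists w. exists y. forall u. exists x. (H(y) & ~H(w) | R(u,u) | H(x))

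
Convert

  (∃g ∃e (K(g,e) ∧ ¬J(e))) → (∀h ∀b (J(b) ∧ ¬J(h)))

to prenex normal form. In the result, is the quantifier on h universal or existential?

Eliminate → and ↔ using ¬ and ∨.
  ¬(∃g ∃e (K(g,e) ∧ ¬J(e))) ∨ (∀h ∀b (J(b) ∧ ¬J(h)))
Push ¬ through the quantifiers and connectives to reach negation normal form:
  (∀g ∀e (¬K(g,e) ∨ J(e))) ∨ (∀h ∀b (J(b) ∧ ¬J(h)))
Pull the quantifiers to the front (each side's bound variable is not free in the other side):
  ∀g ∀e ∀h ∀b (¬K(g,e) ∨ J(e) ∨ J(b) ∧ ¬J(h))
The quantifier ∀h sits under an even number of negations (counting the antecedent side of each →), so it remains universal.

universal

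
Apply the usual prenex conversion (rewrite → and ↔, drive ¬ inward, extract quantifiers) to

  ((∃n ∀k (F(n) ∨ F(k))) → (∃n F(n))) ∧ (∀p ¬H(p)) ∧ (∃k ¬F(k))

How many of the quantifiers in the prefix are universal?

First replace A → B with ¬A ∨ B.
  (¬(∃n ∀k (F(n) ∨ F(k))) ∨ (∃n F(n))) ∧ (∀p ¬H(p)) ∧ (∃k ¬F(k))
Move each ¬ inward, flipping quantifiers it crosses:
  ((∀n ∃k (¬F(n) ∧ ¬F(k))) ∨ (∃n F(n))) ∧ (∀p ¬H(p)) ∧ (∃k ¬F(k))
Standardize variables apart so no two quantifiers bind the same name: n↦a, k↦w.
  ((∀n ∃k (¬F(n) ∧ ¬F(k))) ∨ (∃a F(a))) ∧ (∀p ¬H(p)) ∧ (∃w ¬F(w))
Pull the quantifiers to the front (each side's bound variable is not free in the other side):
  ∀n ∃k ∃a ∀p ∃w ((¬F(n) ∧ ¬F(k) ∨ F(a)) ∧ ¬H(p) ∧ ¬F(w))
The prefix is ∀n ∃k ∃a ∀p ∃w: 2 universal, 3 existential.

2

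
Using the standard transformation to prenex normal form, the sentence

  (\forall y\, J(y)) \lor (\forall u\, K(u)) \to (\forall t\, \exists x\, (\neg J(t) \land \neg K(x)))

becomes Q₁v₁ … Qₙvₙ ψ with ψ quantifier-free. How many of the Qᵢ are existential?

Eliminate → and ↔ using ¬ and ∨.
  \neg ((\forall y\, J(y)) \lor (\forall u\, K(u))) \lor (\forall t\, \exists x\, (\neg J(t) \land \neg K(x)))
Move each ¬ inward, flipping quantifiers it crosses:
  (\exists y\, \neg J(y)) \land (\exists u\, \neg K(u)) \lor (\forall t\, \exists x\, (\neg J(t) \land \neg K(x)))
Extract every quantifier outward, since the variables are now distinct and don't occur free across branches:
  \exists y\, \exists u\, \forall t\, \exists x\, (\neg J(y) \land \neg K(u) \lor \neg J(t) \land \neg K(x))
The prefix is \exists y \exists u \forall t \exists x: 1 universal, 3 existential.

3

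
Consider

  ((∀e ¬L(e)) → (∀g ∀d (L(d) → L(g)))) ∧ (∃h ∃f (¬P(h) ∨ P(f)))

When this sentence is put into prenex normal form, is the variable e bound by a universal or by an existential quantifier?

Eliminate → and ↔ using ¬ and ∨.
  (¬(∀e ¬L(e)) ∨ (∀g ∀d (¬L(d) ∨ L(g)))) ∧ (∃h ∃f (¬P(h) ∨ P(f)))
Push ¬ through the quantifiers and connectives to reach negation normal form:
  ((∃e L(e)) ∨ (∀g ∀d (¬L(d) ∨ L(g)))) ∧ (∃h ∃f (¬P(h) ∨ P(f)))
All bound variables are already distinct, so no renaming is needed.
Finally move all quantifiers to the prefix:
  ∃e ∀g ∀d ∃h ∃f ((L(e) ∨ ¬L(d) ∨ L(g)) ∧ (¬P(h) ∨ P(f)))
The quantifier ∀e sits under an odd number of negations (counting the antecedent side of each →), so it flips to ∃e.

existential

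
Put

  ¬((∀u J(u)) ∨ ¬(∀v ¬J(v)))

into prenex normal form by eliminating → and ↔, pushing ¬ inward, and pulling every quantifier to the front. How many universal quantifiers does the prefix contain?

Move each ¬ inward, flipping quantifiers it crosses:
  (∃u ¬J(u)) ∧ (∀v ¬J(v))
Pull the quantifiers to the front (each side's bound variable is not free in the other side):
  ∃u ∀v (¬J(u) ∧ ¬J(v))
The prefix is ∃u ∀v: 1 universal, 1 existential.

1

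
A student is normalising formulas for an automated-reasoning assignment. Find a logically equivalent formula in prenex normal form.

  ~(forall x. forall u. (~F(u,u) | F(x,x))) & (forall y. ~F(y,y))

exists x. exists u. forall y. (F(u,u) & ~F(x,x) & ~F(y,y))

Drive negations inward (¬∀x A ≡ ∃x ¬A, ¬∃x A ≡ ∀x ¬A, De Morgan for ∧/∨):
  (exists x. exists u. (F(u,u) & ~F(x,x))) & (forall y. ~F(y,y))
All bound variables are already distinct, so no renaming is needed.
Finally move all quantifiers to the prefix:
  exists x. exists u. forall y. (F(u,u) & ~F(x,x) & ~F(y,y))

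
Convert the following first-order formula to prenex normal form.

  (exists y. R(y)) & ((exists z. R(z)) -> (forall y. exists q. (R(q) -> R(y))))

exists y. forall z. forall b. exists q. (R(y) & (~R(z) | ~R(q) | R(b)))

First replace A → B with ¬A ∨ B.
  (exists y. R(y)) & (~(exists z. R(z)) | (forall y. exists q. (~R(q) | R(y))))
Drive negations inward (¬∀x A ≡ ∃x ¬A, ¬∃x A ≡ ∀x ¬A, De Morgan for ∧/∨):
  (exists y. R(y)) & ((forall z. ~R(z)) | (forall y. exists q. (~R(q) | R(y))))
Rename bound variables to avoid capture: y↦b.
  (exists y. R(y)) & ((forall z. ~R(z)) | (forall b. exists q. (~R(q) | R(b))))
Pull the quantifiers to the front (each side's bound variable is not free in the other side):
  exists y. forall z. forall b. exists q. (R(y) & (~R(z) | ~R(q) | R(b)))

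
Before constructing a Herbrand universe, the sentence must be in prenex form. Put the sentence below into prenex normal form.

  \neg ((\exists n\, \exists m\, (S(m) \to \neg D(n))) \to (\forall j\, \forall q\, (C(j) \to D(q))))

Eliminate → and ↔ using ¬ and ∨.
  \neg (\neg (\exists n\, \exists m\, (\neg S(m) \lor \neg D(n))) \lor (\forall j\, \forall q\, (\neg C(j) \lor D(q))))
Drive negations inward (¬∀x A ≡ ∃x ¬A, ¬∃x A ≡ ∀x ¬A, De Morgan for ∧/∨):
  (\exists n\, \exists m\, (\neg S(m) \lor \neg D(n))) \land (\exists j\, \exists q\, (C(j) \land \neg D(q)))
Finally move all quantifiers to the prefix:
  \exists n\, \exists m\, \exists j\, \exists q\, ((\neg S(m) \lor \neg D(n)) \land C(j) \land \neg D(q))

\exists n\, \exists m\, \exists j\, \exists q\, ((\neg S(m) \lor \neg D(n)) \land C(j) \land \neg D(q))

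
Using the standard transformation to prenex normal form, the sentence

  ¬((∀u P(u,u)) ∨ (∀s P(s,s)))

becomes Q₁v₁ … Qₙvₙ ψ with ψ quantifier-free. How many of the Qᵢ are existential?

Push ¬ through the quantifiers and connectives to reach negation normal form:
  (∃u ¬P(u,u)) ∧ (∃s ¬P(s,s))
Finally move all quantifiers to the prefix:
  ∃u ∃s (¬P(u,u) ∧ ¬P(s,s))
The prefix is ∃u ∃s: 0 universal, 2 existential.

2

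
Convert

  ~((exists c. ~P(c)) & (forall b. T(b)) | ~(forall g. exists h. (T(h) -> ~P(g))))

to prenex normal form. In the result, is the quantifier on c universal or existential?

universal

Rewrite implications/biconditionals: A → B as ¬A ∨ B.
  ~((exists c. ~P(c)) & (forall b. T(b)) | ~(forall g. exists h. (~T(h) | ~P(g))))
Push ¬ through the quantifiers and connectives to reach negation normal form:
  ((forall c. P(c)) | (exists b. ~T(b))) & (forall g. exists h. (~T(h) | ~P(g)))
Pull the quantifiers to the front (each side's bound variable is not free in the other side):
  forall c. exists b. forall g. exists h. ((P(c) | ~T(b)) & (~T(h) | ~P(g)))
The quantifier exists c sits under an odd number of negations (counting the antecedent side of each →), so it flips to forall c.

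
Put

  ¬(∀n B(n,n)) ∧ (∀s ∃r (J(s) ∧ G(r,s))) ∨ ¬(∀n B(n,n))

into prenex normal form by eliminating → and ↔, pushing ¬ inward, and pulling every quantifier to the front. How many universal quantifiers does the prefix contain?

Move each ¬ inward, flipping quantifiers it crosses:
  (∃n ¬B(n,n)) ∧ (∀s ∃r (J(s) ∧ G(r,s))) ∨ (∃n ¬B(n,n))
Standardize variables apart so no two quantifiers bind the same name: n↦x1.
  (∃n ¬B(n,n)) ∧ (∀s ∃r (J(s) ∧ G(r,s))) ∨ (∃x1 ¬B(x1,x1))
Extract every quantifier outward, since the variables are now distinct and don't occur free across branches:
  ∃n ∀s ∃r ∃x1 (¬B(n,n) ∧ J(s) ∧ G(r,s) ∨ ¬B(x1,x1))
The prefix is ∃n ∀s ∃r ∃x1: 1 universal, 3 existential.

1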